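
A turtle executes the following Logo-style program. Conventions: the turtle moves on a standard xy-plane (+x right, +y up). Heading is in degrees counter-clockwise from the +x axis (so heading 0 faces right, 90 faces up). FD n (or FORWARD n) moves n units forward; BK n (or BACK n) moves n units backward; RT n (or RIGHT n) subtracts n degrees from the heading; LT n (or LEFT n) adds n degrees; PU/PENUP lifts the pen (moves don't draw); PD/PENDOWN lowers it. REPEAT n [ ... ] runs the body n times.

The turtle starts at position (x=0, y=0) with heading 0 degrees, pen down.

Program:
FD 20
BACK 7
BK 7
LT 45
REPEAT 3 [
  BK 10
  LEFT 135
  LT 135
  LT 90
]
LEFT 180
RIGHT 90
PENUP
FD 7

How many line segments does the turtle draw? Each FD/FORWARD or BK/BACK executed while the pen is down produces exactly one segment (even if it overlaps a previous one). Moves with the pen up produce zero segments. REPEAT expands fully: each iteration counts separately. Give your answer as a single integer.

Answer: 6

Derivation:
Executing turtle program step by step:
Start: pos=(0,0), heading=0, pen down
FD 20: (0,0) -> (20,0) [heading=0, draw]
BK 7: (20,0) -> (13,0) [heading=0, draw]
BK 7: (13,0) -> (6,0) [heading=0, draw]
LT 45: heading 0 -> 45
REPEAT 3 [
  -- iteration 1/3 --
  BK 10: (6,0) -> (-1.071,-7.071) [heading=45, draw]
  LT 135: heading 45 -> 180
  LT 135: heading 180 -> 315
  LT 90: heading 315 -> 45
  -- iteration 2/3 --
  BK 10: (-1.071,-7.071) -> (-8.142,-14.142) [heading=45, draw]
  LT 135: heading 45 -> 180
  LT 135: heading 180 -> 315
  LT 90: heading 315 -> 45
  -- iteration 3/3 --
  BK 10: (-8.142,-14.142) -> (-15.213,-21.213) [heading=45, draw]
  LT 135: heading 45 -> 180
  LT 135: heading 180 -> 315
  LT 90: heading 315 -> 45
]
LT 180: heading 45 -> 225
RT 90: heading 225 -> 135
PU: pen up
FD 7: (-15.213,-21.213) -> (-20.163,-16.263) [heading=135, move]
Final: pos=(-20.163,-16.263), heading=135, 6 segment(s) drawn
Segments drawn: 6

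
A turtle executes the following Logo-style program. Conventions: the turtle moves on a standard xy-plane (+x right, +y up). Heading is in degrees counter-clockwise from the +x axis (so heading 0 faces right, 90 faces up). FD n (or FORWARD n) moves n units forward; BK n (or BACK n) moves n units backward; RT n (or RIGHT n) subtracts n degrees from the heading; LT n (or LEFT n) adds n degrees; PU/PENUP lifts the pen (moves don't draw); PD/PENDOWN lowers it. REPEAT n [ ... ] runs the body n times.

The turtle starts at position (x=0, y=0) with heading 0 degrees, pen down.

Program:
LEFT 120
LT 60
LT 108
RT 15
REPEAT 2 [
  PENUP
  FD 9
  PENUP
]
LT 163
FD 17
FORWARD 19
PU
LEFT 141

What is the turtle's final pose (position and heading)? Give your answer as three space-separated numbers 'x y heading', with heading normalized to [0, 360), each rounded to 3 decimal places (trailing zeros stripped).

Executing turtle program step by step:
Start: pos=(0,0), heading=0, pen down
LT 120: heading 0 -> 120
LT 60: heading 120 -> 180
LT 108: heading 180 -> 288
RT 15: heading 288 -> 273
REPEAT 2 [
  -- iteration 1/2 --
  PU: pen up
  FD 9: (0,0) -> (0.471,-8.988) [heading=273, move]
  PU: pen up
  -- iteration 2/2 --
  PU: pen up
  FD 9: (0.471,-8.988) -> (0.942,-17.975) [heading=273, move]
  PU: pen up
]
LT 163: heading 273 -> 76
FD 17: (0.942,-17.975) -> (5.055,-1.48) [heading=76, move]
FD 19: (5.055,-1.48) -> (9.651,16.955) [heading=76, move]
PU: pen up
LT 141: heading 76 -> 217
Final: pos=(9.651,16.955), heading=217, 0 segment(s) drawn

Answer: 9.651 16.955 217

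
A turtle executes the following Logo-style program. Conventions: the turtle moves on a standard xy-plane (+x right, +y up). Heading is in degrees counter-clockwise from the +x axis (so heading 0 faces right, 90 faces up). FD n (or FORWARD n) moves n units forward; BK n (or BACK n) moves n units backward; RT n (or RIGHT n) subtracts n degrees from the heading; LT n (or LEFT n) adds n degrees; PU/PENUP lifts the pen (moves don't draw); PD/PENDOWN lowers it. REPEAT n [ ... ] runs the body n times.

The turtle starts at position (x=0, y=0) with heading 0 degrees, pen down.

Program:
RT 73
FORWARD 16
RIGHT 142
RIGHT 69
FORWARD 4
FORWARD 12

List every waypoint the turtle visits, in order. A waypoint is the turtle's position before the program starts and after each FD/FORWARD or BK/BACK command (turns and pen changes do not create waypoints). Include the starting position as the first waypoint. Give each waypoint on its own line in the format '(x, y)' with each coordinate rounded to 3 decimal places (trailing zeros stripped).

Executing turtle program step by step:
Start: pos=(0,0), heading=0, pen down
RT 73: heading 0 -> 287
FD 16: (0,0) -> (4.678,-15.301) [heading=287, draw]
RT 142: heading 287 -> 145
RT 69: heading 145 -> 76
FD 4: (4.678,-15.301) -> (5.646,-11.42) [heading=76, draw]
FD 12: (5.646,-11.42) -> (8.549,0.224) [heading=76, draw]
Final: pos=(8.549,0.224), heading=76, 3 segment(s) drawn
Waypoints (4 total):
(0, 0)
(4.678, -15.301)
(5.646, -11.42)
(8.549, 0.224)

Answer: (0, 0)
(4.678, -15.301)
(5.646, -11.42)
(8.549, 0.224)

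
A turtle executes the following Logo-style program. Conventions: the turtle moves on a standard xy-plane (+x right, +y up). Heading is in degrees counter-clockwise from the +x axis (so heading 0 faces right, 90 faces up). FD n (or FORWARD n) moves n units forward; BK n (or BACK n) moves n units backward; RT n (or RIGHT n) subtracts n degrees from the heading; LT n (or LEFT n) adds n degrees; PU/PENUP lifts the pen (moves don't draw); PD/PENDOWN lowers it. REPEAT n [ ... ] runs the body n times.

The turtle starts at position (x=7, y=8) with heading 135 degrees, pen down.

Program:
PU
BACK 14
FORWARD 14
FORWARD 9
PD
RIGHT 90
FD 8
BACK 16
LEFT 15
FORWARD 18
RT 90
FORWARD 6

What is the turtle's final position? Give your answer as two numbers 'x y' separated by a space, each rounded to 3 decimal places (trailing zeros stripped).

Executing turtle program step by step:
Start: pos=(7,8), heading=135, pen down
PU: pen up
BK 14: (7,8) -> (16.899,-1.899) [heading=135, move]
FD 14: (16.899,-1.899) -> (7,8) [heading=135, move]
FD 9: (7,8) -> (0.636,14.364) [heading=135, move]
PD: pen down
RT 90: heading 135 -> 45
FD 8: (0.636,14.364) -> (6.293,20.021) [heading=45, draw]
BK 16: (6.293,20.021) -> (-5.021,8.707) [heading=45, draw]
LT 15: heading 45 -> 60
FD 18: (-5.021,8.707) -> (3.979,24.296) [heading=60, draw]
RT 90: heading 60 -> 330
FD 6: (3.979,24.296) -> (9.175,21.296) [heading=330, draw]
Final: pos=(9.175,21.296), heading=330, 4 segment(s) drawn

Answer: 9.175 21.296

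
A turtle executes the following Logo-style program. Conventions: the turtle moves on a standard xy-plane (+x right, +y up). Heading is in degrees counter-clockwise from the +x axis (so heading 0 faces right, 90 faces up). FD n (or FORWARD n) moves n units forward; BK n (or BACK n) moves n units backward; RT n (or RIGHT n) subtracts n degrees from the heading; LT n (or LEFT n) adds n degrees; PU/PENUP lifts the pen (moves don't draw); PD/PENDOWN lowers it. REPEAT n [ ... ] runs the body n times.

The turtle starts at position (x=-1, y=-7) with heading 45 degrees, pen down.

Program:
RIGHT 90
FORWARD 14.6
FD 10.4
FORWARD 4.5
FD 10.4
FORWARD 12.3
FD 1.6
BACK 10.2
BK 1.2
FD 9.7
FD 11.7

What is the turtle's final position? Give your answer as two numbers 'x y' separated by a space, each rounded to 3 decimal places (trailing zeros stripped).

Answer: 44.113 -52.113

Derivation:
Executing turtle program step by step:
Start: pos=(-1,-7), heading=45, pen down
RT 90: heading 45 -> 315
FD 14.6: (-1,-7) -> (9.324,-17.324) [heading=315, draw]
FD 10.4: (9.324,-17.324) -> (16.678,-24.678) [heading=315, draw]
FD 4.5: (16.678,-24.678) -> (19.86,-27.86) [heading=315, draw]
FD 10.4: (19.86,-27.86) -> (27.214,-35.214) [heading=315, draw]
FD 12.3: (27.214,-35.214) -> (35.911,-43.911) [heading=315, draw]
FD 1.6: (35.911,-43.911) -> (37.042,-45.042) [heading=315, draw]
BK 10.2: (37.042,-45.042) -> (29.83,-37.83) [heading=315, draw]
BK 1.2: (29.83,-37.83) -> (28.981,-36.981) [heading=315, draw]
FD 9.7: (28.981,-36.981) -> (35.84,-43.84) [heading=315, draw]
FD 11.7: (35.84,-43.84) -> (44.113,-52.113) [heading=315, draw]
Final: pos=(44.113,-52.113), heading=315, 10 segment(s) drawn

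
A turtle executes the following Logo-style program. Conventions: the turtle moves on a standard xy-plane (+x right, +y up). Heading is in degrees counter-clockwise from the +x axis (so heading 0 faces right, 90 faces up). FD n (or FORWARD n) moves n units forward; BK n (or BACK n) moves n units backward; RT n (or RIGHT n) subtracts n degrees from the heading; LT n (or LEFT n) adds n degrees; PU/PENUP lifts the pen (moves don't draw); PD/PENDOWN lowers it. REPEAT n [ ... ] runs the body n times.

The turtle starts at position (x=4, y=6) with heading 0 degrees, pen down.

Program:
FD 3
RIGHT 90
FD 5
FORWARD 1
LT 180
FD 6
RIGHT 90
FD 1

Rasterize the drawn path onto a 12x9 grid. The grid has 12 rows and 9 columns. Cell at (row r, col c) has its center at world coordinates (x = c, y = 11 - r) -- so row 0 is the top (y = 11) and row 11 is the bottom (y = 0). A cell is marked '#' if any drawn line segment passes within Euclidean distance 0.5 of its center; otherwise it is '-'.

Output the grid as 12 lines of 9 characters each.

Answer: ---------
---------
---------
---------
---------
----#####
-------#-
-------#-
-------#-
-------#-
-------#-
-------#-

Derivation:
Segment 0: (4,6) -> (7,6)
Segment 1: (7,6) -> (7,1)
Segment 2: (7,1) -> (7,0)
Segment 3: (7,0) -> (7,6)
Segment 4: (7,6) -> (8,6)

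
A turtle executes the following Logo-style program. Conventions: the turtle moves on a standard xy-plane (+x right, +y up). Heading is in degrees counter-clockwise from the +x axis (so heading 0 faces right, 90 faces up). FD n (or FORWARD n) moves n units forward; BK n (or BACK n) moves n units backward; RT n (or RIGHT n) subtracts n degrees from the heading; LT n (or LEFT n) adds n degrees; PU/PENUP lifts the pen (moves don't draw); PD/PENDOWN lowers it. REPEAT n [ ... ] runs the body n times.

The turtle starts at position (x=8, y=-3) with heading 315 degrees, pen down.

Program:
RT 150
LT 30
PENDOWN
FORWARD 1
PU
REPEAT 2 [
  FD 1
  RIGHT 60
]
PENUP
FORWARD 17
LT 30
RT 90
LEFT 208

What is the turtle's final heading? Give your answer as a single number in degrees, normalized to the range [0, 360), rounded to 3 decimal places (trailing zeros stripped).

Answer: 223

Derivation:
Executing turtle program step by step:
Start: pos=(8,-3), heading=315, pen down
RT 150: heading 315 -> 165
LT 30: heading 165 -> 195
PD: pen down
FD 1: (8,-3) -> (7.034,-3.259) [heading=195, draw]
PU: pen up
REPEAT 2 [
  -- iteration 1/2 --
  FD 1: (7.034,-3.259) -> (6.068,-3.518) [heading=195, move]
  RT 60: heading 195 -> 135
  -- iteration 2/2 --
  FD 1: (6.068,-3.518) -> (5.361,-2.811) [heading=135, move]
  RT 60: heading 135 -> 75
]
PU: pen up
FD 17: (5.361,-2.811) -> (9.761,13.61) [heading=75, move]
LT 30: heading 75 -> 105
RT 90: heading 105 -> 15
LT 208: heading 15 -> 223
Final: pos=(9.761,13.61), heading=223, 1 segment(s) drawn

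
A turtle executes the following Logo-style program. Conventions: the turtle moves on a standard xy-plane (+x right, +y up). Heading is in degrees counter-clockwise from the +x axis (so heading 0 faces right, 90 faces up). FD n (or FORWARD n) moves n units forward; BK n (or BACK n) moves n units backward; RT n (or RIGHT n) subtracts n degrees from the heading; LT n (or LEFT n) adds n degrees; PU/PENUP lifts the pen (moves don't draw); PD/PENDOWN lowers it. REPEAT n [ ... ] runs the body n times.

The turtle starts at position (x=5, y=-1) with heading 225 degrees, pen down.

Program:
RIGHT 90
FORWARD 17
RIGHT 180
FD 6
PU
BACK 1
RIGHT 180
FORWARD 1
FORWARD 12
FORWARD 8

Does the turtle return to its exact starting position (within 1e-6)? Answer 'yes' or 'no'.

Answer: no

Derivation:
Executing turtle program step by step:
Start: pos=(5,-1), heading=225, pen down
RT 90: heading 225 -> 135
FD 17: (5,-1) -> (-7.021,11.021) [heading=135, draw]
RT 180: heading 135 -> 315
FD 6: (-7.021,11.021) -> (-2.778,6.778) [heading=315, draw]
PU: pen up
BK 1: (-2.778,6.778) -> (-3.485,7.485) [heading=315, move]
RT 180: heading 315 -> 135
FD 1: (-3.485,7.485) -> (-4.192,8.192) [heading=135, move]
FD 12: (-4.192,8.192) -> (-12.678,16.678) [heading=135, move]
FD 8: (-12.678,16.678) -> (-18.335,22.335) [heading=135, move]
Final: pos=(-18.335,22.335), heading=135, 2 segment(s) drawn

Start position: (5, -1)
Final position: (-18.335, 22.335)
Distance = 33; >= 1e-6 -> NOT closed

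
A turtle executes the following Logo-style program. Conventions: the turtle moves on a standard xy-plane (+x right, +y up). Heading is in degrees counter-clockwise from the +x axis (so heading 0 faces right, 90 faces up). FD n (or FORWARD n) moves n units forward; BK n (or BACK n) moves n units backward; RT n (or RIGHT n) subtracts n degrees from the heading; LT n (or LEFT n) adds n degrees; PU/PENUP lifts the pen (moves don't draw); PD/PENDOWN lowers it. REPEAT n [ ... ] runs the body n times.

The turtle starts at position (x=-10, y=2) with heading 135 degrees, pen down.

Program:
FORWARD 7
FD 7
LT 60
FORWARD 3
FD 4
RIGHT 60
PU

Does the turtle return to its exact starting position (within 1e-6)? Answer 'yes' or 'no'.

Executing turtle program step by step:
Start: pos=(-10,2), heading=135, pen down
FD 7: (-10,2) -> (-14.95,6.95) [heading=135, draw]
FD 7: (-14.95,6.95) -> (-19.899,11.899) [heading=135, draw]
LT 60: heading 135 -> 195
FD 3: (-19.899,11.899) -> (-22.797,11.123) [heading=195, draw]
FD 4: (-22.797,11.123) -> (-26.661,10.088) [heading=195, draw]
RT 60: heading 195 -> 135
PU: pen up
Final: pos=(-26.661,10.088), heading=135, 4 segment(s) drawn

Start position: (-10, 2)
Final position: (-26.661, 10.088)
Distance = 18.52; >= 1e-6 -> NOT closed

Answer: no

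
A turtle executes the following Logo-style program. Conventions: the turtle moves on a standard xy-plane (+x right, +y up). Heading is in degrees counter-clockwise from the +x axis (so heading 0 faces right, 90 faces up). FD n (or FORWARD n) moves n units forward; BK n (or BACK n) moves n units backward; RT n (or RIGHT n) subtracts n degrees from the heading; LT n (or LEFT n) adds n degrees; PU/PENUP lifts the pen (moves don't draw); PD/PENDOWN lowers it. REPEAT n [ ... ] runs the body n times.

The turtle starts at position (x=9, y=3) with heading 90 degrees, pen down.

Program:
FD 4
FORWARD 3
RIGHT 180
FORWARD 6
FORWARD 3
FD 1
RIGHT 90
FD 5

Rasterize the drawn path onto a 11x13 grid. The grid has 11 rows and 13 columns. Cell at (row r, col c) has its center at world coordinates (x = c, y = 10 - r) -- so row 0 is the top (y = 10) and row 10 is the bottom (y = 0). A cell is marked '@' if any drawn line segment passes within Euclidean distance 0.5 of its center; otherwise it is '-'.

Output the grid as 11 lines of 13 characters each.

Segment 0: (9,3) -> (9,7)
Segment 1: (9,7) -> (9,10)
Segment 2: (9,10) -> (9,4)
Segment 3: (9,4) -> (9,1)
Segment 4: (9,1) -> (9,0)
Segment 5: (9,0) -> (4,-0)

Answer: ---------@---
---------@---
---------@---
---------@---
---------@---
---------@---
---------@---
---------@---
---------@---
---------@---
----@@@@@@---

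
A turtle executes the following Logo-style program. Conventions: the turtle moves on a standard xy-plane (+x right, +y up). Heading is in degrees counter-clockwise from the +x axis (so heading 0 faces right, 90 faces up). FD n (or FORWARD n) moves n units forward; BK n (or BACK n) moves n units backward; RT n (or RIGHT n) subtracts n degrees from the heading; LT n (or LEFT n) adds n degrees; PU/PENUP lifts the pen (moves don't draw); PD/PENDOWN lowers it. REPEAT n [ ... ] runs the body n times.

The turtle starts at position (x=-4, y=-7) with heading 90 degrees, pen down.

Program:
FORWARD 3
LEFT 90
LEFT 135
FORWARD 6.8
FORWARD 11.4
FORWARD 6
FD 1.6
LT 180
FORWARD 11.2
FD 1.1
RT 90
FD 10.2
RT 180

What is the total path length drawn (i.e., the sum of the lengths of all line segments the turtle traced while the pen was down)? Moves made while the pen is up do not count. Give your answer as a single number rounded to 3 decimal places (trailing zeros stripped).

Executing turtle program step by step:
Start: pos=(-4,-7), heading=90, pen down
FD 3: (-4,-7) -> (-4,-4) [heading=90, draw]
LT 90: heading 90 -> 180
LT 135: heading 180 -> 315
FD 6.8: (-4,-4) -> (0.808,-8.808) [heading=315, draw]
FD 11.4: (0.808,-8.808) -> (8.869,-16.869) [heading=315, draw]
FD 6: (8.869,-16.869) -> (13.112,-21.112) [heading=315, draw]
FD 1.6: (13.112,-21.112) -> (14.243,-22.243) [heading=315, draw]
LT 180: heading 315 -> 135
FD 11.2: (14.243,-22.243) -> (6.324,-14.324) [heading=135, draw]
FD 1.1: (6.324,-14.324) -> (5.546,-13.546) [heading=135, draw]
RT 90: heading 135 -> 45
FD 10.2: (5.546,-13.546) -> (12.758,-6.333) [heading=45, draw]
RT 180: heading 45 -> 225
Final: pos=(12.758,-6.333), heading=225, 8 segment(s) drawn

Segment lengths:
  seg 1: (-4,-7) -> (-4,-4), length = 3
  seg 2: (-4,-4) -> (0.808,-8.808), length = 6.8
  seg 3: (0.808,-8.808) -> (8.869,-16.869), length = 11.4
  seg 4: (8.869,-16.869) -> (13.112,-21.112), length = 6
  seg 5: (13.112,-21.112) -> (14.243,-22.243), length = 1.6
  seg 6: (14.243,-22.243) -> (6.324,-14.324), length = 11.2
  seg 7: (6.324,-14.324) -> (5.546,-13.546), length = 1.1
  seg 8: (5.546,-13.546) -> (12.758,-6.333), length = 10.2
Total = 51.3

Answer: 51.3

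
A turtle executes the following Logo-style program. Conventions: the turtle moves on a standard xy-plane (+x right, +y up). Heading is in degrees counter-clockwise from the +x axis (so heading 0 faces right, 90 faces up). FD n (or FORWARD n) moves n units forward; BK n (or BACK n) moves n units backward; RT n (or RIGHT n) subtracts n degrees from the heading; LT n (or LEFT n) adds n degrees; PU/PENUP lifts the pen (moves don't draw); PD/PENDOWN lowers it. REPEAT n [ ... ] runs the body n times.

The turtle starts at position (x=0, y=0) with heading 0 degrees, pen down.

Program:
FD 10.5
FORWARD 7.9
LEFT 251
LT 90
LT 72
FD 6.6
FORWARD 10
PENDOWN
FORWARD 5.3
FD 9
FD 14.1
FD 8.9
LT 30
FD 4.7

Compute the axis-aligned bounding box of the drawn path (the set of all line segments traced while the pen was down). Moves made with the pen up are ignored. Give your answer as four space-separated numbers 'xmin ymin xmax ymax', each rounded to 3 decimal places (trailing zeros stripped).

Answer: 0 0 51.411 47.711

Derivation:
Executing turtle program step by step:
Start: pos=(0,0), heading=0, pen down
FD 10.5: (0,0) -> (10.5,0) [heading=0, draw]
FD 7.9: (10.5,0) -> (18.4,0) [heading=0, draw]
LT 251: heading 0 -> 251
LT 90: heading 251 -> 341
LT 72: heading 341 -> 53
FD 6.6: (18.4,0) -> (22.372,5.271) [heading=53, draw]
FD 10: (22.372,5.271) -> (28.39,13.257) [heading=53, draw]
PD: pen down
FD 5.3: (28.39,13.257) -> (31.58,17.49) [heading=53, draw]
FD 9: (31.58,17.49) -> (36.996,24.678) [heading=53, draw]
FD 14.1: (36.996,24.678) -> (45.482,35.939) [heading=53, draw]
FD 8.9: (45.482,35.939) -> (50.838,43.046) [heading=53, draw]
LT 30: heading 53 -> 83
FD 4.7: (50.838,43.046) -> (51.411,47.711) [heading=83, draw]
Final: pos=(51.411,47.711), heading=83, 9 segment(s) drawn

Segment endpoints: x in {0, 10.5, 18.4, 22.372, 28.39, 31.58, 36.996, 45.482, 50.838, 51.411}, y in {0, 5.271, 13.257, 17.49, 24.678, 35.939, 43.046, 47.711}
xmin=0, ymin=0, xmax=51.411, ymax=47.711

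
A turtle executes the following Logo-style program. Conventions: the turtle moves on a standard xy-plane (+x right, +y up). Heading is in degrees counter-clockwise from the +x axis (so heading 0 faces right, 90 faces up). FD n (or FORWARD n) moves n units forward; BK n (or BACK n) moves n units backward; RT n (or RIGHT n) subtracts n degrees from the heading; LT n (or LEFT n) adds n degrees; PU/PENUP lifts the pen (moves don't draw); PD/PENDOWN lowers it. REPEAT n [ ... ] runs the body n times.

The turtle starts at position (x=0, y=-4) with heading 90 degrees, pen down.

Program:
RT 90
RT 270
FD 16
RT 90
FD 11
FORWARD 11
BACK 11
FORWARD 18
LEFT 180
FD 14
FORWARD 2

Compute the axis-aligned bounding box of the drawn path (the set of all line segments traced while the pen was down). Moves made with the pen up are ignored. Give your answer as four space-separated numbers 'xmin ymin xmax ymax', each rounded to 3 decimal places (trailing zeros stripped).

Answer: 0 -4 29 12

Derivation:
Executing turtle program step by step:
Start: pos=(0,-4), heading=90, pen down
RT 90: heading 90 -> 0
RT 270: heading 0 -> 90
FD 16: (0,-4) -> (0,12) [heading=90, draw]
RT 90: heading 90 -> 0
FD 11: (0,12) -> (11,12) [heading=0, draw]
FD 11: (11,12) -> (22,12) [heading=0, draw]
BK 11: (22,12) -> (11,12) [heading=0, draw]
FD 18: (11,12) -> (29,12) [heading=0, draw]
LT 180: heading 0 -> 180
FD 14: (29,12) -> (15,12) [heading=180, draw]
FD 2: (15,12) -> (13,12) [heading=180, draw]
Final: pos=(13,12), heading=180, 7 segment(s) drawn

Segment endpoints: x in {0, 0, 11, 13, 15, 22, 29}, y in {-4, 12, 12, 12, 12}
xmin=0, ymin=-4, xmax=29, ymax=12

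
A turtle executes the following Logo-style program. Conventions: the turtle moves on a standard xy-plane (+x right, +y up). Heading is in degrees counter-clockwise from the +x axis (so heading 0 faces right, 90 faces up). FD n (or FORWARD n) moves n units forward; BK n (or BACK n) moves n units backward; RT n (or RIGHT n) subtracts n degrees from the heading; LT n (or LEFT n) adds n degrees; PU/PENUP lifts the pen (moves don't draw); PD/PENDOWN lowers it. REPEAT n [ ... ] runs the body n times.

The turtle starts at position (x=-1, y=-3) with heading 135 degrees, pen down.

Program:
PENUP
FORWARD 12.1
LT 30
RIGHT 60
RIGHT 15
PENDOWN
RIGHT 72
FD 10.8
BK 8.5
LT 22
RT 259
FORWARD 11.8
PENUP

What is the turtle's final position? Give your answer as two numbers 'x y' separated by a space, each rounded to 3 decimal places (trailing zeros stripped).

Answer: -16.539 13.693

Derivation:
Executing turtle program step by step:
Start: pos=(-1,-3), heading=135, pen down
PU: pen up
FD 12.1: (-1,-3) -> (-9.556,5.556) [heading=135, move]
LT 30: heading 135 -> 165
RT 60: heading 165 -> 105
RT 15: heading 105 -> 90
PD: pen down
RT 72: heading 90 -> 18
FD 10.8: (-9.556,5.556) -> (0.715,8.893) [heading=18, draw]
BK 8.5: (0.715,8.893) -> (-7.369,6.267) [heading=18, draw]
LT 22: heading 18 -> 40
RT 259: heading 40 -> 141
FD 11.8: (-7.369,6.267) -> (-16.539,13.693) [heading=141, draw]
PU: pen up
Final: pos=(-16.539,13.693), heading=141, 3 segment(s) drawn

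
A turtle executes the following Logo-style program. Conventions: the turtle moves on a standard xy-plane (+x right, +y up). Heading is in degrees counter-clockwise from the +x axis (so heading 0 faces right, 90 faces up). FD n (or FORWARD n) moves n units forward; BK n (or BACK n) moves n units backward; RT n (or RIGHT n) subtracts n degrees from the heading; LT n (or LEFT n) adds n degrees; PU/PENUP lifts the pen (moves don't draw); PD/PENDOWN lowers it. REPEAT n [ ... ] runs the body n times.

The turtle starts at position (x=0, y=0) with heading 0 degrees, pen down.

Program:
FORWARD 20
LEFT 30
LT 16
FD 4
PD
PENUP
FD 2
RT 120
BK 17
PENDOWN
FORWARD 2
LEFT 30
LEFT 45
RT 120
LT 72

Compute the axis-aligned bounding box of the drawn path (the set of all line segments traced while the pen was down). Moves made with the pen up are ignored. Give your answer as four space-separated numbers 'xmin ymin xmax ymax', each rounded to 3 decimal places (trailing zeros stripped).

Executing turtle program step by step:
Start: pos=(0,0), heading=0, pen down
FD 20: (0,0) -> (20,0) [heading=0, draw]
LT 30: heading 0 -> 30
LT 16: heading 30 -> 46
FD 4: (20,0) -> (22.779,2.877) [heading=46, draw]
PD: pen down
PU: pen up
FD 2: (22.779,2.877) -> (24.168,4.316) [heading=46, move]
RT 120: heading 46 -> 286
BK 17: (24.168,4.316) -> (19.482,20.657) [heading=286, move]
PD: pen down
FD 2: (19.482,20.657) -> (20.033,18.735) [heading=286, draw]
LT 30: heading 286 -> 316
LT 45: heading 316 -> 1
RT 120: heading 1 -> 241
LT 72: heading 241 -> 313
Final: pos=(20.033,18.735), heading=313, 3 segment(s) drawn

Segment endpoints: x in {0, 19.482, 20, 20.033, 22.779}, y in {0, 2.877, 18.735, 20.657}
xmin=0, ymin=0, xmax=22.779, ymax=20.657

Answer: 0 0 22.779 20.657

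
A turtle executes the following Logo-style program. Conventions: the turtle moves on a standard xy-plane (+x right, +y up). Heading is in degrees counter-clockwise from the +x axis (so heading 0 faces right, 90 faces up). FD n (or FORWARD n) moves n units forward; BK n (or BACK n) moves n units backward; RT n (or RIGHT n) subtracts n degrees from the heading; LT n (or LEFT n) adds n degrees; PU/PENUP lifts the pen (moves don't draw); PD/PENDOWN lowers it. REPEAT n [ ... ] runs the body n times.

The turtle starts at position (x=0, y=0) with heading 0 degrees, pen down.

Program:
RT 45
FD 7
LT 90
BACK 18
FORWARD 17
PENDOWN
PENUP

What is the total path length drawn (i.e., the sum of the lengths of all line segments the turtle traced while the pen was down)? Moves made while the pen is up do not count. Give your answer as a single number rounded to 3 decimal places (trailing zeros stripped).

Answer: 42

Derivation:
Executing turtle program step by step:
Start: pos=(0,0), heading=0, pen down
RT 45: heading 0 -> 315
FD 7: (0,0) -> (4.95,-4.95) [heading=315, draw]
LT 90: heading 315 -> 45
BK 18: (4.95,-4.95) -> (-7.778,-17.678) [heading=45, draw]
FD 17: (-7.778,-17.678) -> (4.243,-5.657) [heading=45, draw]
PD: pen down
PU: pen up
Final: pos=(4.243,-5.657), heading=45, 3 segment(s) drawn

Segment lengths:
  seg 1: (0,0) -> (4.95,-4.95), length = 7
  seg 2: (4.95,-4.95) -> (-7.778,-17.678), length = 18
  seg 3: (-7.778,-17.678) -> (4.243,-5.657), length = 17
Total = 42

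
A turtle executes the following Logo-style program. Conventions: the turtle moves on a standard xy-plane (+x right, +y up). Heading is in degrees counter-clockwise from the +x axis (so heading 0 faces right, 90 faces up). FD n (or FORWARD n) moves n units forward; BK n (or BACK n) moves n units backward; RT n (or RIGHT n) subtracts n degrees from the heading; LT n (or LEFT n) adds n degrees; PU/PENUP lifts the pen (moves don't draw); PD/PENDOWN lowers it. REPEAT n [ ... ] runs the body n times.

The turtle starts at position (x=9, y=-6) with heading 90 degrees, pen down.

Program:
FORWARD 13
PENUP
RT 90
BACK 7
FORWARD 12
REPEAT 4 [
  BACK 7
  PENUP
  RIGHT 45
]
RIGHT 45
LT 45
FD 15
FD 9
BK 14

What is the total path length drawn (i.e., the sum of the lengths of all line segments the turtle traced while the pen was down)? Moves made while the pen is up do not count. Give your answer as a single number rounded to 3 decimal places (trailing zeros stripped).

Answer: 13

Derivation:
Executing turtle program step by step:
Start: pos=(9,-6), heading=90, pen down
FD 13: (9,-6) -> (9,7) [heading=90, draw]
PU: pen up
RT 90: heading 90 -> 0
BK 7: (9,7) -> (2,7) [heading=0, move]
FD 12: (2,7) -> (14,7) [heading=0, move]
REPEAT 4 [
  -- iteration 1/4 --
  BK 7: (14,7) -> (7,7) [heading=0, move]
  PU: pen up
  RT 45: heading 0 -> 315
  -- iteration 2/4 --
  BK 7: (7,7) -> (2.05,11.95) [heading=315, move]
  PU: pen up
  RT 45: heading 315 -> 270
  -- iteration 3/4 --
  BK 7: (2.05,11.95) -> (2.05,18.95) [heading=270, move]
  PU: pen up
  RT 45: heading 270 -> 225
  -- iteration 4/4 --
  BK 7: (2.05,18.95) -> (7,23.899) [heading=225, move]
  PU: pen up
  RT 45: heading 225 -> 180
]
RT 45: heading 180 -> 135
LT 45: heading 135 -> 180
FD 15: (7,23.899) -> (-8,23.899) [heading=180, move]
FD 9: (-8,23.899) -> (-17,23.899) [heading=180, move]
BK 14: (-17,23.899) -> (-3,23.899) [heading=180, move]
Final: pos=(-3,23.899), heading=180, 1 segment(s) drawn

Segment lengths:
  seg 1: (9,-6) -> (9,7), length = 13
Total = 13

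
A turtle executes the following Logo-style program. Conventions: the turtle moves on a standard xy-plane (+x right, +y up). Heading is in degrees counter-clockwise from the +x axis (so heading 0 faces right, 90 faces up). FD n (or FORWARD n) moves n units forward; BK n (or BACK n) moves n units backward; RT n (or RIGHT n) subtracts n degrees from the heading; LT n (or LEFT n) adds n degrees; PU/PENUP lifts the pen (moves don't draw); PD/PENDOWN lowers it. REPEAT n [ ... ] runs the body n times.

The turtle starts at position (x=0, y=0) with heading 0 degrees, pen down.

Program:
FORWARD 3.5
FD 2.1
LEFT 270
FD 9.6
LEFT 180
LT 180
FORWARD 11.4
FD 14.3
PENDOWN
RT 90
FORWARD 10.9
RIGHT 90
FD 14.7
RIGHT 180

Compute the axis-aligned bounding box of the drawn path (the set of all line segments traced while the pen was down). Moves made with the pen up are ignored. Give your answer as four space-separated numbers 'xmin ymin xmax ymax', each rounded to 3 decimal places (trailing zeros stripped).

Executing turtle program step by step:
Start: pos=(0,0), heading=0, pen down
FD 3.5: (0,0) -> (3.5,0) [heading=0, draw]
FD 2.1: (3.5,0) -> (5.6,0) [heading=0, draw]
LT 270: heading 0 -> 270
FD 9.6: (5.6,0) -> (5.6,-9.6) [heading=270, draw]
LT 180: heading 270 -> 90
LT 180: heading 90 -> 270
FD 11.4: (5.6,-9.6) -> (5.6,-21) [heading=270, draw]
FD 14.3: (5.6,-21) -> (5.6,-35.3) [heading=270, draw]
PD: pen down
RT 90: heading 270 -> 180
FD 10.9: (5.6,-35.3) -> (-5.3,-35.3) [heading=180, draw]
RT 90: heading 180 -> 90
FD 14.7: (-5.3,-35.3) -> (-5.3,-20.6) [heading=90, draw]
RT 180: heading 90 -> 270
Final: pos=(-5.3,-20.6), heading=270, 7 segment(s) drawn

Segment endpoints: x in {-5.3, -5.3, 0, 3.5, 5.6, 5.6, 5.6, 5.6}, y in {-35.3, -35.3, -21, -20.6, -9.6, 0}
xmin=-5.3, ymin=-35.3, xmax=5.6, ymax=0

Answer: -5.3 -35.3 5.6 0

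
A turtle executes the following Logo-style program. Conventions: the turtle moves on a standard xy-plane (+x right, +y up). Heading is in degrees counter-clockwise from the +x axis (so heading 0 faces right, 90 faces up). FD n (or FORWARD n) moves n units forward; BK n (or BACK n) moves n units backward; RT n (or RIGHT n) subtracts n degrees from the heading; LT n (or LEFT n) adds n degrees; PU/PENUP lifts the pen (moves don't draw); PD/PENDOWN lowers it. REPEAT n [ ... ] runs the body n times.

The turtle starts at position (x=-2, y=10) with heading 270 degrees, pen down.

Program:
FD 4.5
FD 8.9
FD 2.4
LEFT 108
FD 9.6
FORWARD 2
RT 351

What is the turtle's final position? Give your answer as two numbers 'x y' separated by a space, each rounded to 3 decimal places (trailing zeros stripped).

Executing turtle program step by step:
Start: pos=(-2,10), heading=270, pen down
FD 4.5: (-2,10) -> (-2,5.5) [heading=270, draw]
FD 8.9: (-2,5.5) -> (-2,-3.4) [heading=270, draw]
FD 2.4: (-2,-3.4) -> (-2,-5.8) [heading=270, draw]
LT 108: heading 270 -> 18
FD 9.6: (-2,-5.8) -> (7.13,-2.833) [heading=18, draw]
FD 2: (7.13,-2.833) -> (9.032,-2.215) [heading=18, draw]
RT 351: heading 18 -> 27
Final: pos=(9.032,-2.215), heading=27, 5 segment(s) drawn

Answer: 9.032 -2.215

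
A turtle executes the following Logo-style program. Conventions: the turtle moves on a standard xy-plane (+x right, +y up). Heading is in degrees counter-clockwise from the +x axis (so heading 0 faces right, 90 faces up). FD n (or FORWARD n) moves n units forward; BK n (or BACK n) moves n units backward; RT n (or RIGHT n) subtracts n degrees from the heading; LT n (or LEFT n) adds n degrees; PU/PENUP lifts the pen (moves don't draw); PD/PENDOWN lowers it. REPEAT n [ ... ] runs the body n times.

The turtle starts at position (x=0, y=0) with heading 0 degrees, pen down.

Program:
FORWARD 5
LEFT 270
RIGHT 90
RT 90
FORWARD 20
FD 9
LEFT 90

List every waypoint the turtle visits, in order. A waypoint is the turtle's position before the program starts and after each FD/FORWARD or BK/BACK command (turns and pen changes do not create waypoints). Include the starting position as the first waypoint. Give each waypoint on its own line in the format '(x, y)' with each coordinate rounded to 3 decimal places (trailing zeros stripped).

Executing turtle program step by step:
Start: pos=(0,0), heading=0, pen down
FD 5: (0,0) -> (5,0) [heading=0, draw]
LT 270: heading 0 -> 270
RT 90: heading 270 -> 180
RT 90: heading 180 -> 90
FD 20: (5,0) -> (5,20) [heading=90, draw]
FD 9: (5,20) -> (5,29) [heading=90, draw]
LT 90: heading 90 -> 180
Final: pos=(5,29), heading=180, 3 segment(s) drawn
Waypoints (4 total):
(0, 0)
(5, 0)
(5, 20)
(5, 29)

Answer: (0, 0)
(5, 0)
(5, 20)
(5, 29)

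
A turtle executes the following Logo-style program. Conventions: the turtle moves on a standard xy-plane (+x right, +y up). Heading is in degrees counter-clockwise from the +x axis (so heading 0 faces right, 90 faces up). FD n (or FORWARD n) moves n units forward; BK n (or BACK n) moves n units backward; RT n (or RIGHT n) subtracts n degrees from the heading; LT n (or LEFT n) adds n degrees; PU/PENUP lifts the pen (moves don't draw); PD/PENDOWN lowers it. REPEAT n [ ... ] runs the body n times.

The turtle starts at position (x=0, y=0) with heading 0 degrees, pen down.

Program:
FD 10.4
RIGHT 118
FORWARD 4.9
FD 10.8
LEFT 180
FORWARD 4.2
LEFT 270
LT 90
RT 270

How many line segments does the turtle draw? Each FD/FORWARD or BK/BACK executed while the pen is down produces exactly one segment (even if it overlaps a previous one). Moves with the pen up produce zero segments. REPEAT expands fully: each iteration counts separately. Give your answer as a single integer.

Answer: 4

Derivation:
Executing turtle program step by step:
Start: pos=(0,0), heading=0, pen down
FD 10.4: (0,0) -> (10.4,0) [heading=0, draw]
RT 118: heading 0 -> 242
FD 4.9: (10.4,0) -> (8.1,-4.326) [heading=242, draw]
FD 10.8: (8.1,-4.326) -> (3.029,-13.862) [heading=242, draw]
LT 180: heading 242 -> 62
FD 4.2: (3.029,-13.862) -> (5.001,-10.154) [heading=62, draw]
LT 270: heading 62 -> 332
LT 90: heading 332 -> 62
RT 270: heading 62 -> 152
Final: pos=(5.001,-10.154), heading=152, 4 segment(s) drawn
Segments drawn: 4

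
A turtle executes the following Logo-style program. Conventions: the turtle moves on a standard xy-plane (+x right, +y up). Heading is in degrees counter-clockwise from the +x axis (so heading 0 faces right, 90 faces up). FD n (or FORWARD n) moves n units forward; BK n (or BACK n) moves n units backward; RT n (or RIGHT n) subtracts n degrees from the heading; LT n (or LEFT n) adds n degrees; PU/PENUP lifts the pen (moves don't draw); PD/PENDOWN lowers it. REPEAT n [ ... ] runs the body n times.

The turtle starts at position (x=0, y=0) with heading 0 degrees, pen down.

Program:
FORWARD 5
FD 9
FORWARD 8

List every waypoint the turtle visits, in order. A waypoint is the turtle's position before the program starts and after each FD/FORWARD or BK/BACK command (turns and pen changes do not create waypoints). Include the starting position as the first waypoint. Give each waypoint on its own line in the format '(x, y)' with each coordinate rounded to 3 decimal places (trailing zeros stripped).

Executing turtle program step by step:
Start: pos=(0,0), heading=0, pen down
FD 5: (0,0) -> (5,0) [heading=0, draw]
FD 9: (5,0) -> (14,0) [heading=0, draw]
FD 8: (14,0) -> (22,0) [heading=0, draw]
Final: pos=(22,0), heading=0, 3 segment(s) drawn
Waypoints (4 total):
(0, 0)
(5, 0)
(14, 0)
(22, 0)

Answer: (0, 0)
(5, 0)
(14, 0)
(22, 0)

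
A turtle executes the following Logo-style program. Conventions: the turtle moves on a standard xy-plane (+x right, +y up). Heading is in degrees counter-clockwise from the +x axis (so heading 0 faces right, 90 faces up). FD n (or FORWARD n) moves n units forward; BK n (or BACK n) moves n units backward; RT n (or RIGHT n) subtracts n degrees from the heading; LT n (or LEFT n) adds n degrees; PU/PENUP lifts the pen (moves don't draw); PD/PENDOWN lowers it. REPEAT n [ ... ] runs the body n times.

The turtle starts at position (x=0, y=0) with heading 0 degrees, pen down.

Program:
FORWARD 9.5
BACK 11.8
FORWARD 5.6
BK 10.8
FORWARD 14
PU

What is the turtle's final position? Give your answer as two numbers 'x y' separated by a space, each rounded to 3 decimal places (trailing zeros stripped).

Answer: 6.5 0

Derivation:
Executing turtle program step by step:
Start: pos=(0,0), heading=0, pen down
FD 9.5: (0,0) -> (9.5,0) [heading=0, draw]
BK 11.8: (9.5,0) -> (-2.3,0) [heading=0, draw]
FD 5.6: (-2.3,0) -> (3.3,0) [heading=0, draw]
BK 10.8: (3.3,0) -> (-7.5,0) [heading=0, draw]
FD 14: (-7.5,0) -> (6.5,0) [heading=0, draw]
PU: pen up
Final: pos=(6.5,0), heading=0, 5 segment(s) drawn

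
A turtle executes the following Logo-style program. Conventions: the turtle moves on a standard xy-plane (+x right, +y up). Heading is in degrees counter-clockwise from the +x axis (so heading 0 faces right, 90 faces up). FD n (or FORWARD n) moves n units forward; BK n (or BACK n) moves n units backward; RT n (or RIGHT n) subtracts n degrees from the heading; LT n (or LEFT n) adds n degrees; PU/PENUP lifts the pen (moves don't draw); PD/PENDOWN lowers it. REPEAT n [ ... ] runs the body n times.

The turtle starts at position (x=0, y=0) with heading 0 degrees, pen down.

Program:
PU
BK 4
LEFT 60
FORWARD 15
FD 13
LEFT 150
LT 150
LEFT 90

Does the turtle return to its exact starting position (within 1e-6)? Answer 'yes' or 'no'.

Answer: no

Derivation:
Executing turtle program step by step:
Start: pos=(0,0), heading=0, pen down
PU: pen up
BK 4: (0,0) -> (-4,0) [heading=0, move]
LT 60: heading 0 -> 60
FD 15: (-4,0) -> (3.5,12.99) [heading=60, move]
FD 13: (3.5,12.99) -> (10,24.249) [heading=60, move]
LT 150: heading 60 -> 210
LT 150: heading 210 -> 0
LT 90: heading 0 -> 90
Final: pos=(10,24.249), heading=90, 0 segment(s) drawn

Start position: (0, 0)
Final position: (10, 24.249)
Distance = 26.23; >= 1e-6 -> NOT closed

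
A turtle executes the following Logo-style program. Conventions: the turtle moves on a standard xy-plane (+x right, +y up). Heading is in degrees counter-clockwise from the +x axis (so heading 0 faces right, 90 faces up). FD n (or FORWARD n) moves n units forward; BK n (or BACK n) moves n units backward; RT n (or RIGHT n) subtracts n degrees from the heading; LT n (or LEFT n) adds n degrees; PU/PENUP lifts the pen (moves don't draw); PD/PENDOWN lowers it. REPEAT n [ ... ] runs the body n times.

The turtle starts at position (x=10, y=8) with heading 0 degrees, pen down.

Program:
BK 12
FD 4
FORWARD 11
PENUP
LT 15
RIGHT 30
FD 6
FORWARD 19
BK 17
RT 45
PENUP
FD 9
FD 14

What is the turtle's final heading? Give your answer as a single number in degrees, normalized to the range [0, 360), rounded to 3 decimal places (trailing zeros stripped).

Executing turtle program step by step:
Start: pos=(10,8), heading=0, pen down
BK 12: (10,8) -> (-2,8) [heading=0, draw]
FD 4: (-2,8) -> (2,8) [heading=0, draw]
FD 11: (2,8) -> (13,8) [heading=0, draw]
PU: pen up
LT 15: heading 0 -> 15
RT 30: heading 15 -> 345
FD 6: (13,8) -> (18.796,6.447) [heading=345, move]
FD 19: (18.796,6.447) -> (37.148,1.53) [heading=345, move]
BK 17: (37.148,1.53) -> (20.727,5.929) [heading=345, move]
RT 45: heading 345 -> 300
PU: pen up
FD 9: (20.727,5.929) -> (25.227,-1.865) [heading=300, move]
FD 14: (25.227,-1.865) -> (32.227,-13.989) [heading=300, move]
Final: pos=(32.227,-13.989), heading=300, 3 segment(s) drawn

Answer: 300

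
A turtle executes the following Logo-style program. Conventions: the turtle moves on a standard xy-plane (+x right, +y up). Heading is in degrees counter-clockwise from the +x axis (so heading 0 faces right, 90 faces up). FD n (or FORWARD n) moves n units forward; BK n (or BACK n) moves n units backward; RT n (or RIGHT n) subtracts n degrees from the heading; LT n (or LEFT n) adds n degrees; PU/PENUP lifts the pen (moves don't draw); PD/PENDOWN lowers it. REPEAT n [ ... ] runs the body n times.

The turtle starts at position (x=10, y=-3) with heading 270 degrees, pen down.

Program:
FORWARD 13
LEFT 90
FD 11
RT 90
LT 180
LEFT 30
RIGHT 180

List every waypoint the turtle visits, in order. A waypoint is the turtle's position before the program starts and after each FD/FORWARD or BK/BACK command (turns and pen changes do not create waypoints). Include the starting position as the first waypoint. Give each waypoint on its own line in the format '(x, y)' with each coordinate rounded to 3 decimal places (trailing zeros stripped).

Executing turtle program step by step:
Start: pos=(10,-3), heading=270, pen down
FD 13: (10,-3) -> (10,-16) [heading=270, draw]
LT 90: heading 270 -> 0
FD 11: (10,-16) -> (21,-16) [heading=0, draw]
RT 90: heading 0 -> 270
LT 180: heading 270 -> 90
LT 30: heading 90 -> 120
RT 180: heading 120 -> 300
Final: pos=(21,-16), heading=300, 2 segment(s) drawn
Waypoints (3 total):
(10, -3)
(10, -16)
(21, -16)

Answer: (10, -3)
(10, -16)
(21, -16)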